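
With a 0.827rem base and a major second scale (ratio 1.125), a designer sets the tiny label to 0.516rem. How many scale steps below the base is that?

1.125ⁿ = 0.827 / 0.516 = 1.6027
n = ln(1.6027) / ln(1.125) = 0.4717 / 0.1178 ≈ 4.00

4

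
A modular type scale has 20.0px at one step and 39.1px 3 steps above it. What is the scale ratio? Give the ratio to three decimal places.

1.250

r³ = 39.1 / 20.0, so r = (39.1/20.0)^(1/3).
r = 1.9550^(1/3) ≈ 1.2504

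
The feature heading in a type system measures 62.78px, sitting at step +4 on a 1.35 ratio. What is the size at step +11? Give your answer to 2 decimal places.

62.78 × 1.35⁷ = 62.78 × 8.17215 ≈ 513.048

513.05px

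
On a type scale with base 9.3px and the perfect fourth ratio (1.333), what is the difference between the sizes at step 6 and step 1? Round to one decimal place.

Step 1: 9.3 × 1.333 = 12.397px
Step 6: 9.3 × 1.333⁶ = 52.175px
Difference: 52.175 − 12.397 = 39.778px

39.8px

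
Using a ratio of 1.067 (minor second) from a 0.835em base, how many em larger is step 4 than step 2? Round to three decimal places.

Step 2: 0.835 × 1.067² = 0.95064em
Step 4: 0.835 × 1.067⁴ = 1.08229em
Difference: 1.08229 − 0.95064 = 0.13165em

0.132em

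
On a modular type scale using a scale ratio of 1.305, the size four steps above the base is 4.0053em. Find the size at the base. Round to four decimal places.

4.0053 ÷ 1.305⁴ = 4.0053 ÷ 2.90029 ≈ 1.3810

1.3810em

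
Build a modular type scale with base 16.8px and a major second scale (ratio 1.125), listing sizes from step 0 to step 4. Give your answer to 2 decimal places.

16.80px, 18.90px, 21.26px, 23.92px, 26.91px

Step 0: 16.8px
Step 1: 16.8 × 1.125 = 18.90
Step 2: 16.8 × 1.125² = 21.26
Step 3: 16.8 × 1.125³ = 23.92
Step 4: 16.8 × 1.125⁴ = 26.91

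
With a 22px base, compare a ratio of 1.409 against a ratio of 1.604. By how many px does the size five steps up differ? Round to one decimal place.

At 1.409: 22.0 × 1.409⁵ = 122.174px
At 1.604: 22.0 × 1.604⁵ = 233.585px
Difference: 233.585 − 122.174 = 111.411px

111.4px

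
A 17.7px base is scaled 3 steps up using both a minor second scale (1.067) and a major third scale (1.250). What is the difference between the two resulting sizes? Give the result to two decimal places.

13.07px

Minor second: 17.7 × 1.067³ = 21.5014px
Major third: 17.7 × 1.250³ = 34.5703px
Difference: 34.5703 − 21.5014 = 13.0689px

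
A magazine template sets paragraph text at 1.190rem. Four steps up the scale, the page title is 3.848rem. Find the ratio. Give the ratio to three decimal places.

1.341

r⁴ = 3.848 / 1.190, so r = (3.848/1.190)^(1/4).
r = 3.2336^(1/4) ≈ 1.3410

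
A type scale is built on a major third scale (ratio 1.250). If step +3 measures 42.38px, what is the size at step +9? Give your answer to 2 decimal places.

161.67px

42.38 × 1.250⁶ = 42.38 × 3.81470 ≈ 161.667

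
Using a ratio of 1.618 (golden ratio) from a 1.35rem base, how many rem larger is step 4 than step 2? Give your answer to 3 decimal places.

5.718rem

Step 2: 1.35 × 1.618² = 3.53420rem
Step 4: 1.35 × 1.618⁴ = 9.25226rem
Difference: 9.25226 − 3.53420 = 5.71806rem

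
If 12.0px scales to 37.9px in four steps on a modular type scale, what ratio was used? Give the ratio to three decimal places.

1.333

The ratio satisfies 12.0 × r⁴ = 37.9, so r = (37.9 / 12.0)^(1/4).
r = 3.1583^(1/4) ≈ 1.3331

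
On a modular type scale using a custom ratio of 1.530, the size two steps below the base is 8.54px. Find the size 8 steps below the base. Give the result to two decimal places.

8.54 ÷ 1.530⁶ = 8.54 ÷ 12.82769 ≈ 0.666

0.67px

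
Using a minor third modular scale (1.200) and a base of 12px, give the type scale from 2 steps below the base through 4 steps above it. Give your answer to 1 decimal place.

Step -2: 12.0 ÷ 1.200² = 8.3
Step -1: 12.0 ÷ 1.200 = 10.0
Step 0: 12px
Step 1: 12.0 × 1.200 = 14.4
Step 2: 12.0 × 1.200² = 17.3
Step 3: 12.0 × 1.200³ = 20.7
Step 4: 12.0 × 1.200⁴ = 24.9

8.3px, 10.0px, 12.0px, 14.4px, 17.3px, 20.7px, 24.9px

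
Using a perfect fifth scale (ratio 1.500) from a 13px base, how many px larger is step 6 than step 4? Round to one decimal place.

Step 4: 13.0 × 1.500⁴ = 65.812px
Step 6: 13.0 × 1.500⁶ = 148.078px
Difference: 148.078 − 65.812 = 82.266px

82.3px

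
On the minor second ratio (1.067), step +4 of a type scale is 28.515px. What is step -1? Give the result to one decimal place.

Moving from step +4 to step -1 is 5 steps down, so divide by r⁵.
28.515 ÷ 1.067⁵ = 28.515 ÷ 1.38300 ≈ 20.618

20.6px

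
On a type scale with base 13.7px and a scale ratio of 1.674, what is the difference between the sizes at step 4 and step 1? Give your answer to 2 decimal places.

Step 1: 13.7 × 1.674 = 22.9338px
Step 4: 13.7 × 1.674⁴ = 107.5827px
Difference: 107.5827 − 22.9338 = 84.6489px

84.65px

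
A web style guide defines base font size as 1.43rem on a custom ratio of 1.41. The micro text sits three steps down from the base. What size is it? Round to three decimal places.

1.43 ÷ 1.41³ = 1.43 ÷ 2.80322 ≈ 0.510

0.510rem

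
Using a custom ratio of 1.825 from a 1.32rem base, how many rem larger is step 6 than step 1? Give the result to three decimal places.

Step 1: 1.32 × 1.825 = 2.40900rem
Step 6: 1.32 × 1.825⁶ = 48.76982rem
Difference: 48.76982 − 2.40900 = 46.36082rem

46.361rem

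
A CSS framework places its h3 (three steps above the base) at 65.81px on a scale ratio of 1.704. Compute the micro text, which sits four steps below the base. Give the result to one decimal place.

The gap is -4 − (3) = -7 steps, so the factor is 1.704^-7.
65.81 ÷ 1.704⁷ = 65.81 ÷ 41.71451 ≈ 1.578

1.6px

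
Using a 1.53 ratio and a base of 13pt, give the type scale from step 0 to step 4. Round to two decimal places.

13.00pt, 19.89pt, 30.43pt, 46.56pt, 71.24pt

Step 0: 13pt
Step 1: 13.0 × 1.53 = 19.89
Step 2: 13.0 × 1.53² = 30.43
Step 3: 13.0 × 1.53³ = 46.56
Step 4: 13.0 × 1.53⁴ = 71.24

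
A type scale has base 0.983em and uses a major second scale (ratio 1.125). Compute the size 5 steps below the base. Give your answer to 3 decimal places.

0.545em

Every step multiplies by the scale ratio.
0.983 ÷ 1.125⁵ = 0.983 ÷ 1.80203 ≈ 0.545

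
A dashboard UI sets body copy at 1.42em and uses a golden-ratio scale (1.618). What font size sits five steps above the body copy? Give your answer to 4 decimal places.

15.7464em

1.42 × 1.618⁵ = 1.42 × 11.08901 ≈ 15.7464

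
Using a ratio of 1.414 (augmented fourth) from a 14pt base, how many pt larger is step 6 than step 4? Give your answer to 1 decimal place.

Step 4: 14.0 × 1.414⁴ = 55.966pt
Step 6: 14.0 × 1.414⁶ = 111.899pt
Difference: 111.899 − 55.966 = 55.933pt

55.9pt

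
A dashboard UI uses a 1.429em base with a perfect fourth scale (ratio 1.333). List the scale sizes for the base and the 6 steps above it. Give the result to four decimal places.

Step 0: 1.429em
Step 1: 1.429 × 1.333 = 1.9049
Step 2: 1.429 × 1.333² = 2.5392
Step 3: 1.429 × 1.333³ = 3.3847
Step 4: 1.429 × 1.333⁴ = 4.5118
Step 5: 1.429 × 1.333⁵ = 6.0143
Step 6: 1.429 × 1.333⁶ = 8.0170

1.4290em, 1.9049em, 2.5392em, 3.3847em, 4.5118em, 6.0143em, 8.0170em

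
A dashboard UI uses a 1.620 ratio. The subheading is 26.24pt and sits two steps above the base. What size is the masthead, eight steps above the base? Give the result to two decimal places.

The gap is 8 − (2) = 6 steps, so the factor is 1.620^6.
26.24 × 1.620⁶ = 26.24 × 18.07549 ≈ 474.301

474.30pt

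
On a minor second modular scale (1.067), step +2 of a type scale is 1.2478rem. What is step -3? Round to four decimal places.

Moving from step +2 to step -3 is 5 steps down, so divide by r⁵.
1.2478 ÷ 1.067⁵ = 1.2478 ÷ 1.38300 ≈ 0.9022

0.9022rem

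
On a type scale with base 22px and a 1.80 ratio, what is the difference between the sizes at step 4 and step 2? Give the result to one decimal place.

159.7px

Step 2: 22.0 × 1.80² = 71.280px
Step 4: 22.0 × 1.80⁴ = 230.947px
Difference: 230.947 − 71.280 = 159.667px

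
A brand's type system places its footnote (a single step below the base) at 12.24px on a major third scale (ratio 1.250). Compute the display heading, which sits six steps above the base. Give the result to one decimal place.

The gap is 6 − (-1) = 7 steps, so the factor is 1.250^7.
12.24 × 1.250⁷ = 12.24 × 4.76837 ≈ 58.365

58.4px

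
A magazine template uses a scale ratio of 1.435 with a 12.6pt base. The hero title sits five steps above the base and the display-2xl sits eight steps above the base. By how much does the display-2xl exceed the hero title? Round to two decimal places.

Step 5: 12.6 × 1.435⁵ = 76.6708pt
Step 8: 12.6 × 1.435⁸ = 226.5613pt
Difference: 226.5613 − 76.6708 = 149.8905pt

149.89pt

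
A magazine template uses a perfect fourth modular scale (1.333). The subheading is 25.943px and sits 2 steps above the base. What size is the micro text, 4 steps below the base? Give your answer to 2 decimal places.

4.62px

The gap is -4 − (2) = -6 steps, so the factor is 1.333^-6.
25.943 ÷ 1.333⁶ = 25.943 ÷ 5.61023 ≈ 4.624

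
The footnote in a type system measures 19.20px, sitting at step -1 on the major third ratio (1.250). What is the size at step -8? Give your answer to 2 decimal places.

4.03px

The gap is -8 − (-1) = -7 steps, so the factor is 1.250^-7.
19.20 ÷ 1.250⁷ = 19.20 ÷ 4.76837 ≈ 4.027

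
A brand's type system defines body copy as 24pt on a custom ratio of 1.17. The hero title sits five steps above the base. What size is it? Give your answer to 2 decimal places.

24.0 × 1.17⁵ = 24.0 × 2.19245 ≈ 52.62

52.62pt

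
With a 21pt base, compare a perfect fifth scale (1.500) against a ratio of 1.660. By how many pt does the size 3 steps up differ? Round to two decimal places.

Perfect fifth: 21.0 × 1.500³ = 70.8750pt
At 1.660: 21.0 × 1.660³ = 96.0602pt
Difference: 96.0602 − 70.8750 = 25.1852pt

25.19pt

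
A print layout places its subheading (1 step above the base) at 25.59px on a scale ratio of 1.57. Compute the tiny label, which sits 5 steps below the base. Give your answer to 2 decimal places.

The gap is -5 − (1) = -6 steps, so the factor is 1.57^-6.
25.59 ÷ 1.57⁶ = 25.59 ÷ 14.97607 ≈ 1.709

1.71px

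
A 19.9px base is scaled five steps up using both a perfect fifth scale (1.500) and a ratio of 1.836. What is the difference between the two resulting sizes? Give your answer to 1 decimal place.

Perfect fifth: 19.9 × 1.500⁵ = 151.116px
At 1.836: 19.9 × 1.836⁵ = 415.161px
Difference: 415.161 − 151.116 = 264.045px

264.0px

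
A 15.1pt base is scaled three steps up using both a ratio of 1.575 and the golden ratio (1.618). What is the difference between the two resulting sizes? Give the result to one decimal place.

At 1.575: 15.1 × 1.575³ = 58.995pt
Golden ratio: 15.1 × 1.618³ = 63.961pt
Difference: 63.961 − 58.995 = 4.966pt

5.0pt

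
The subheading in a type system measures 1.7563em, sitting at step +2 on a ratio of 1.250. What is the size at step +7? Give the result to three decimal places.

Moving from step +2 to step +7 is 5 steps up, so multiply by r⁵.
1.7563 × 1.250⁵ = 1.7563 × 3.05176 ≈ 5.360

5.360em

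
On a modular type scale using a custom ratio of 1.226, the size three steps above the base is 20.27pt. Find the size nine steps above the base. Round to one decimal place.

Moving from step +3 to step +9 is 6 steps up, so multiply by r⁶.
20.27 × 1.226⁶ = 20.27 × 3.39581 ≈ 68.833

68.8pt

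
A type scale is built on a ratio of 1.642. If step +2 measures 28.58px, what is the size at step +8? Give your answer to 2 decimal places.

Moving from step +2 to step +8 is 6 steps up, so multiply by r⁶.
28.58 × 1.642⁶ = 28.58 × 19.59923 ≈ 560.146

560.15px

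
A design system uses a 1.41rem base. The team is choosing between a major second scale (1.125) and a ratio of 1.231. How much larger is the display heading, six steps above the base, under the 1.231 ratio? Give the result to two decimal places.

2.05rem

Major second: 1.41 × 1.125⁶ = 2.8585rem
At 1.231: 1.41 × 1.231⁶ = 4.9065rem
Difference: 4.9065 − 2.8585 = 2.0480rem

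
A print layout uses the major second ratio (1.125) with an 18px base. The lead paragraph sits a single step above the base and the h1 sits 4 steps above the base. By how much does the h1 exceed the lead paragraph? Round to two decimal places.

Step 1: 18.0 × 1.125 = 20.2500px
Step 4: 18.0 × 1.125⁴ = 28.8325px
Difference: 28.8325 − 20.2500 = 8.5825px

8.58px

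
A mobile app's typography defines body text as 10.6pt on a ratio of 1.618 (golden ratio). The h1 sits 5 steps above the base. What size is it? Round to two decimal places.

117.54pt

Every step multiplies by the scale ratio.
10.6 × 1.618⁵ = 10.6 × 11.08901 ≈ 117.54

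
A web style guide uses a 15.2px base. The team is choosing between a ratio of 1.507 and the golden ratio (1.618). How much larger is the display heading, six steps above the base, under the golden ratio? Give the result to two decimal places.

At 1.507: 15.2 × 1.507⁶ = 178.0423px
Golden ratio: 15.2 × 1.618⁶ = 272.7186px
Difference: 272.7186 − 178.0423 = 94.6763px

94.68px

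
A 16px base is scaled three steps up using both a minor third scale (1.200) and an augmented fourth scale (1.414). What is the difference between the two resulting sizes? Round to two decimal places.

17.59px

Minor third: 16.0 × 1.200³ = 27.6480px
Augmented fourth: 16.0 × 1.414³ = 45.2343px
Difference: 45.2343 − 27.6480 = 17.5863px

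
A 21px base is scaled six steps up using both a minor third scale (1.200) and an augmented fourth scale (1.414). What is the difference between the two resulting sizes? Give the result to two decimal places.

105.14px

Minor third: 21.0 × 1.200⁶ = 62.7057px
Augmented fourth: 21.0 × 1.414⁶ = 167.8478px
Difference: 167.8478 − 62.7057 = 105.1421px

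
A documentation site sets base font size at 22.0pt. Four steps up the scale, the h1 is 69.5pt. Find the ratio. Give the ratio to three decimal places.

The ratio satisfies 22.0 × r⁴ = 69.5, so r = (69.5 / 22.0)^(1/4).
r = 3.1591^(1/4) ≈ 1.3332

1.333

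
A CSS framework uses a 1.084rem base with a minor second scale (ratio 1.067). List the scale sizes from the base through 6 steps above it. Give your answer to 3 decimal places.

Step 0: 1.084rem
Step 1: 1.084 × 1.067 = 1.157
Step 2: 1.084 × 1.067² = 1.234
Step 3: 1.084 × 1.067³ = 1.317
Step 4: 1.084 × 1.067⁴ = 1.405
Step 5: 1.084 × 1.067⁵ = 1.499
Step 6: 1.084 × 1.067⁶ = 1.600

1.084rem, 1.157rem, 1.234rem, 1.317rem, 1.405rem, 1.499rem, 1.600rem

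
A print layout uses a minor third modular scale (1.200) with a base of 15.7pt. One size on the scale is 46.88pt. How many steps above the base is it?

6

1.200ⁿ = 46.88 / 15.7 = 2.9860
n = ln(2.9860) / ln(1.200) = 1.0939 / 0.1823 ≈ 6.00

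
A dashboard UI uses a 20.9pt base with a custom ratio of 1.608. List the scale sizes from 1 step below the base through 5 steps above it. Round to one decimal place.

Step -1: 20.9 ÷ 1.608 = 13.0
Step 0: 20.9pt
Step 1: 20.9 × 1.608 = 33.6
Step 2: 20.9 × 1.608² = 54.0
Step 3: 20.9 × 1.608³ = 86.9
Step 4: 20.9 × 1.608⁴ = 139.7
Step 5: 20.9 × 1.608⁵ = 224.7

13.0pt, 20.9pt, 33.6pt, 54.0pt, 86.9pt, 139.7pt, 224.7pt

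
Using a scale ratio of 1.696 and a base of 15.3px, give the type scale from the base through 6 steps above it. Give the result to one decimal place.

Step 0: 15.3px
Step 1: 15.3 × 1.696 = 25.9
Step 2: 15.3 × 1.696² = 44.0
Step 3: 15.3 × 1.696³ = 74.6
Step 4: 15.3 × 1.696⁴ = 126.6
Step 5: 15.3 × 1.696⁵ = 214.7
Step 6: 15.3 × 1.696⁶ = 364.1

15.3px, 25.9px, 44.0px, 74.6px, 126.6px, 214.7px, 364.1px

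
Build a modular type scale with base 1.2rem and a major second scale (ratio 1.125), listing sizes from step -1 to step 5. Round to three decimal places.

Step -1: 1.2 ÷ 1.125 = 1.067
Step 0: 1.2rem
Step 1: 1.2 × 1.125 = 1.350
Step 2: 1.2 × 1.125² = 1.519
Step 3: 1.2 × 1.125³ = 1.709
Step 4: 1.2 × 1.125⁴ = 1.922
Step 5: 1.2 × 1.125⁵ = 2.162

1.067rem, 1.200rem, 1.350rem, 1.519rem, 1.709rem, 1.922rem, 2.162rem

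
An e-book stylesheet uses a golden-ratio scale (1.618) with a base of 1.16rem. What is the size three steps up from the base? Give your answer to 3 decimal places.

1.16 × 1.618³ = 1.16 × 4.23580 ≈ 4.914

4.914rem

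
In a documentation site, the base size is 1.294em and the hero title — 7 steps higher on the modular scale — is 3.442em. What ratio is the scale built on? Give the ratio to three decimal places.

The ratio satisfies 1.294 × r⁷ = 3.442, so r = (3.442 / 1.294)^(1/7).
r = 2.6600^(1/7) ≈ 1.1500

1.150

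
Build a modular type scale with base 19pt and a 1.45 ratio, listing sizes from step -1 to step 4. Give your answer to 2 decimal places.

13.10pt, 19.00pt, 27.55pt, 39.95pt, 57.92pt, 83.99pt

Step -1: 19.0 ÷ 1.45 = 13.10
Step 0: 19pt
Step 1: 19.0 × 1.45 = 27.55
Step 2: 19.0 × 1.45² = 39.95
Step 3: 19.0 × 1.45³ = 57.92
Step 4: 19.0 × 1.45⁴ = 83.99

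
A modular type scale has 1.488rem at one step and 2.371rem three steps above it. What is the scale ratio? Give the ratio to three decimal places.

1.168

r³ = 2.371 / 1.488, so r = (2.371/1.488)^(1/3).
r = 1.5934^(1/3) ≈ 1.1680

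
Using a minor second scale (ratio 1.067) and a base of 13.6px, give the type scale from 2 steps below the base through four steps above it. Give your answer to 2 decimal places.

11.95px, 12.75px, 13.60px, 14.51px, 15.48px, 16.52px, 17.63px

Step -2: 13.6 ÷ 1.067² = 11.95
Step -1: 13.6 ÷ 1.067 = 12.75
Step 0: 13.6px
Step 1: 13.6 × 1.067 = 14.51
Step 2: 13.6 × 1.067² = 15.48
Step 3: 13.6 × 1.067³ = 16.52
Step 4: 13.6 × 1.067⁴ = 17.63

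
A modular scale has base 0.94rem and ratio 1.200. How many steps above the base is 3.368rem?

7

1.200ⁿ = 3.368 / 0.94 = 3.5830
n = ln(3.5830) / ln(1.200) = 1.2762 / 0.1823 ≈ 7.00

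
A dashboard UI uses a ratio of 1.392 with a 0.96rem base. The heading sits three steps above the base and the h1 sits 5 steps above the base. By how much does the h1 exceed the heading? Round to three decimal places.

2.428rem

Step 3: 0.96 × 1.392³ = 2.58934rem
Step 5: 0.96 × 1.392⁵ = 5.01727rem
Difference: 5.01727 − 2.58934 = 2.42793rem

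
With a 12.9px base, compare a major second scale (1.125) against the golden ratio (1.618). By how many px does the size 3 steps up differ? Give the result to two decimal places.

Major second: 12.9 × 1.125³ = 18.3674px
Golden ratio: 12.9 × 1.618³ = 54.6418px
Difference: 54.6418 − 18.3674 = 36.2744px

36.27px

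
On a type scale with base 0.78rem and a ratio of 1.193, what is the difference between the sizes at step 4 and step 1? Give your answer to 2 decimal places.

Step 1: 0.78 × 1.193 = 0.9305rem
Step 4: 0.78 × 1.193⁴ = 1.5800rem
Difference: 1.5800 − 0.9305 = 0.6495rem

0.65rem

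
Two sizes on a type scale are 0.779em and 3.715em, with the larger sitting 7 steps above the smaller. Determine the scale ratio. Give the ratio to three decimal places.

r⁷ = 3.715 / 0.779, so r = (3.715/0.779)^(1/7).
r = 4.7689^(1/7) ≈ 1.2500

1.250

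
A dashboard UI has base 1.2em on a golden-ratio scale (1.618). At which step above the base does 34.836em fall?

7

1.618ⁿ = 34.836 / 1.2 = 29.0300
n = ln(29.0300) / ln(1.618) = 3.3683 / 0.4812 ≈ 7.00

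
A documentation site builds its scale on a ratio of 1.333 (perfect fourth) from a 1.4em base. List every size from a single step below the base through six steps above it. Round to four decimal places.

1.0503em, 1.4000em, 1.8662em, 2.4876em, 3.3160em, 4.4203em, 5.8922em, 7.8543em

Step -1: 1.4 ÷ 1.333 = 1.0503
Step 0: 1.4em
Step 1: 1.4 × 1.333 = 1.8662
Step 2: 1.4 × 1.333² = 2.4876
Step 3: 1.4 × 1.333³ = 3.3160
Step 4: 1.4 × 1.333⁴ = 4.4203
Step 5: 1.4 × 1.333⁵ = 5.8922
Step 6: 1.4 × 1.333⁶ = 7.8543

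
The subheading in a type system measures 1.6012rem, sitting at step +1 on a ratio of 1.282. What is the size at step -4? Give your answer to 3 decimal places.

1.6012 ÷ 1.282⁵ = 1.6012 ÷ 3.46290 ≈ 0.462

0.462rem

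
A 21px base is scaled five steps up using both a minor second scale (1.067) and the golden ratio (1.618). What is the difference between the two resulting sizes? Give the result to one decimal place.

203.8px

Minor second: 21.0 × 1.067⁵ = 29.043px
Golden ratio: 21.0 × 1.618⁵ = 232.869px
Difference: 232.869 − 29.043 = 203.826px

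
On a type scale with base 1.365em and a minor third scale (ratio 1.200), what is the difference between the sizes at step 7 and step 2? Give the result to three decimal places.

2.925em

Step 2: 1.365 × 1.200² = 1.96560em
Step 7: 1.365 × 1.200⁷ = 4.89104em
Difference: 4.89104 − 1.96560 = 2.92544em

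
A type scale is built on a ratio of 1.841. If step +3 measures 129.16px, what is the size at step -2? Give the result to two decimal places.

The gap is -2 − (3) = -5 steps, so the factor is 1.841^-5.
129.16 ÷ 1.841⁵ = 129.16 ÷ 21.14798 ≈ 6.107

6.11px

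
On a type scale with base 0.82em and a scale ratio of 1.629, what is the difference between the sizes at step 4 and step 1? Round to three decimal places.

Step 1: 0.82 × 1.629 = 1.33578em
Step 4: 0.82 × 1.629⁴ = 5.77428em
Difference: 5.77428 − 1.33578 = 4.43850em

4.439em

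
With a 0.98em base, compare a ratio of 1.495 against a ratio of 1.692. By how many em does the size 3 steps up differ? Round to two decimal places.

At 1.495: 0.98 × 1.495³ = 3.2745em
At 1.692: 0.98 × 1.692³ = 4.7471em
Difference: 4.7471 − 3.2745 = 1.4726em

1.47em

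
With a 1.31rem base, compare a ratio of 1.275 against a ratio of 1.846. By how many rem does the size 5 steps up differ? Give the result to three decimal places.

At 1.275: 1.31 × 1.275⁵ = 4.41390rem
At 1.846: 1.31 × 1.846⁵ = 28.08211rem
Difference: 28.08211 − 4.41390 = 23.66821rem

23.668rem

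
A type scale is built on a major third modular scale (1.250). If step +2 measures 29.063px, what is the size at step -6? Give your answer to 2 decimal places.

The gap is -6 − (2) = -8 steps, so the factor is 1.250^-8.
29.063 ÷ 1.250⁸ = 29.063 ÷ 5.96046 ≈ 4.876

4.88px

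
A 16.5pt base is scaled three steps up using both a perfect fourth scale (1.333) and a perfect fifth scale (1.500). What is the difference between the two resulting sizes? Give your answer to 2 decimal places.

16.61pt

Perfect fourth: 16.5 × 1.333³ = 39.0818pt
Perfect fifth: 16.5 × 1.500³ = 55.6875pt
Difference: 55.6875 − 39.0818 = 16.6057pt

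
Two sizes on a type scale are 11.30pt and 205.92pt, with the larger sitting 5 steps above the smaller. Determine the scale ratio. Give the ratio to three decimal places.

r⁵ = 205.92 / 11.30, so r = (205.92/11.30)^(1/5).
r = 18.2230^(1/5) ≈ 1.7870

1.787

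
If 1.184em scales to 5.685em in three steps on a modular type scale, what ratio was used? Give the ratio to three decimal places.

1.687

r³ = 5.685 / 1.184, so r = (5.685/1.184)^(1/3).
r = 4.8015^(1/3) ≈ 1.6870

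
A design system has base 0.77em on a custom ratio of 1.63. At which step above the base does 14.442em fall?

1.63ⁿ = 14.442 / 0.77 = 18.7558
n = ln(18.7558) / ln(1.63) = 2.9315 / 0.4886 ≈ 6.00

6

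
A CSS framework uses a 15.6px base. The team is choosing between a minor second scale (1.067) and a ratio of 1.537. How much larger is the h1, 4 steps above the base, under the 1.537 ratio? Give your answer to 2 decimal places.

Minor second: 15.6 × 1.067⁴ = 20.2201px
At 1.537: 15.6 × 1.537⁴ = 87.0603px
Difference: 87.0603 − 20.2201 = 66.8402px

66.84px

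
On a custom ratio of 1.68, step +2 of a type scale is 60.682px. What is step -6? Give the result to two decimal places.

Moving from step +2 to step -6 is 8 steps down, so divide by r⁸.
60.682 ÷ 1.68⁸ = 60.682 ÷ 63.45623 ≈ 0.956

0.96px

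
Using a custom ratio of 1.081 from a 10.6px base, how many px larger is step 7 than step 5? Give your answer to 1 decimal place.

Step 5: 10.6 × 1.081⁵ = 15.647px
Step 7: 10.6 × 1.081⁷ = 18.285px
Difference: 18.285 − 15.647 = 2.638px

2.6px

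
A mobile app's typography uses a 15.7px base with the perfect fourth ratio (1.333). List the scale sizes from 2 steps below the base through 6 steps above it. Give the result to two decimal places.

Step -2: 15.7 ÷ 1.333² = 8.84
Step -1: 15.7 ÷ 1.333 = 11.78
Step 0: 15.7px
Step 1: 15.7 × 1.333 = 20.93
Step 2: 15.7 × 1.333² = 27.90
Step 3: 15.7 × 1.333³ = 37.19
Step 4: 15.7 × 1.333⁴ = 49.57
Step 5: 15.7 × 1.333⁵ = 66.08
Step 6: 15.7 × 1.333⁶ = 88.08

8.84px, 11.78px, 15.70px, 20.93px, 27.90px, 37.19px, 49.57px, 66.08px, 88.08px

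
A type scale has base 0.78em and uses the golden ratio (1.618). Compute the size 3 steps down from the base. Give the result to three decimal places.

Every step multiplies by the scale ratio.
0.78 ÷ 1.618³ = 0.78 ÷ 4.23580 ≈ 0.184

0.184em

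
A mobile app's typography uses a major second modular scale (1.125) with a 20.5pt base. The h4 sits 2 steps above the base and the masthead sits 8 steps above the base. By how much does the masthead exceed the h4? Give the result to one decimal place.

Step 2: 20.5 × 1.125² = 25.945pt
Step 8: 20.5 × 1.125⁸ = 52.599pt
Difference: 52.599 − 25.945 = 26.654pt

26.7pt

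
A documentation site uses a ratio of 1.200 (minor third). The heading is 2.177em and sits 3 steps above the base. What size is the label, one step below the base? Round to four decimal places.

1.0499em

Moving from step +3 to step -1 is 4 steps down, so divide by r⁴.
2.177 ÷ 1.200⁴ = 2.177 ÷ 2.07360 ≈ 1.0499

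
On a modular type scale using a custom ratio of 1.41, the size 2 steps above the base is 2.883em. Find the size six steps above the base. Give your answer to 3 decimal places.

11.395em

2.883 × 1.41⁴ = 2.883 × 3.95254 ≈ 11.395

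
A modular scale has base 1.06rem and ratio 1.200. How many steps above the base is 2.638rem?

5

1.200ⁿ = 2.638 / 1.06 = 2.4887
n = ln(2.4887) / ln(1.200) = 0.9118 / 0.1823 ≈ 5.00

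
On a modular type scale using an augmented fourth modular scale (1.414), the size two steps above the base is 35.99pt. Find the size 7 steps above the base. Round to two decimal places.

203.44pt

35.99 × 1.414⁵ = 35.99 × 5.65258 ≈ 203.437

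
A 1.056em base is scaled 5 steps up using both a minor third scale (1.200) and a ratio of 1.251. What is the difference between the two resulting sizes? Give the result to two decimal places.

0.61em

Minor third: 1.056 × 1.200⁵ = 2.6277em
At 1.251: 1.056 × 1.251⁵ = 3.2356em
Difference: 3.2356 − 2.6277 = 0.6079em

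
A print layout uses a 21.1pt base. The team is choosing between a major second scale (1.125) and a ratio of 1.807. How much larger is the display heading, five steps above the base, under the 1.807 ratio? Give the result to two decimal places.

368.49pt

Major second: 21.1 × 1.125⁵ = 38.0229pt
At 1.807: 21.1 × 1.807⁵ = 406.5119pt
Difference: 406.5119 − 38.0229 = 368.4890pt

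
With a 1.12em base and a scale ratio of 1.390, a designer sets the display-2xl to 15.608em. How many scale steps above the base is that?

1.390ⁿ = 15.608 / 1.12 = 13.9357
n = ln(13.9357) / ln(1.390) = 2.6345 / 0.3293 ≈ 8.00

8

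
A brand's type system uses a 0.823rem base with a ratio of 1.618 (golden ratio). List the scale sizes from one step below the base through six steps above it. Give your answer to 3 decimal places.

0.509rem, 0.823rem, 1.332rem, 2.155rem, 3.486rem, 5.640rem, 9.126rem, 14.766rem

Step -1: 0.823 ÷ 1.618 = 0.509
Step 0: 0.823rem
Step 1: 0.823 × 1.618 = 1.332
Step 2: 0.823 × 1.618² = 2.155
Step 3: 0.823 × 1.618³ = 3.486
Step 4: 0.823 × 1.618⁴ = 5.640
Step 5: 0.823 × 1.618⁵ = 9.126
Step 6: 0.823 × 1.618⁶ = 14.766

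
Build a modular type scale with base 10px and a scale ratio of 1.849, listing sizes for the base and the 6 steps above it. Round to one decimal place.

10.0px, 18.5px, 34.2px, 63.2px, 116.9px, 216.1px, 399.6px

Step 0: 10px
Step 1: 10.0 × 1.849 = 18.5
Step 2: 10.0 × 1.849² = 34.2
Step 3: 10.0 × 1.849³ = 63.2
Step 4: 10.0 × 1.849⁴ = 116.9
Step 5: 10.0 × 1.849⁵ = 216.1
Step 6: 10.0 × 1.849⁶ = 399.6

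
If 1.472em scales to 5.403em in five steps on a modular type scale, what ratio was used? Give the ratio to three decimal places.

The ratio satisfies 1.472 × r⁵ = 5.403, so r = (5.403 / 1.472)^(1/5).
r = 3.6705^(1/5) ≈ 1.2970

1.297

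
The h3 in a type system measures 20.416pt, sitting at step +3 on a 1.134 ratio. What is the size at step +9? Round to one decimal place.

20.416 × 1.134⁶ = 20.416 × 2.12656 ≈ 43.416

43.4pt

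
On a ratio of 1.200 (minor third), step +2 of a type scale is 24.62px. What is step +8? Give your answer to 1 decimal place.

Moving from step +2 to step +8 is 6 steps up, so multiply by r⁶.
24.62 × 1.200⁶ = 24.62 × 2.98598 ≈ 73.515

73.5px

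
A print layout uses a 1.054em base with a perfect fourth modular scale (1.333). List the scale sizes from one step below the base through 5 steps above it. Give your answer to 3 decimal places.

Step -1: 1.054 ÷ 1.333 = 0.791
Step 0: 1.054em
Step 1: 1.054 × 1.333 = 1.405
Step 2: 1.054 × 1.333² = 1.873
Step 3: 1.054 × 1.333³ = 2.496
Step 4: 1.054 × 1.333⁴ = 3.328
Step 5: 1.054 × 1.333⁵ = 4.436

0.791em, 1.054em, 1.405em, 1.873em, 2.496em, 3.328em, 4.436em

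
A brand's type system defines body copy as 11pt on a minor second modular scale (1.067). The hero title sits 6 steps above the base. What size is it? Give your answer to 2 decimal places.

16.23pt

11.0 × 1.067⁶ = 11.0 × 1.47566 ≈ 16.23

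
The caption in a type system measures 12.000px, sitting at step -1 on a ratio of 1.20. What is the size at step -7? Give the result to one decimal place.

4.0px

12.000 ÷ 1.20⁶ = 12.000 ÷ 2.98598 ≈ 4.019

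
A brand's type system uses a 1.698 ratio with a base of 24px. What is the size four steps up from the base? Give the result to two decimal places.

199.51px

24.0 × 1.698⁴ = 24.0 × 8.31287 ≈ 199.51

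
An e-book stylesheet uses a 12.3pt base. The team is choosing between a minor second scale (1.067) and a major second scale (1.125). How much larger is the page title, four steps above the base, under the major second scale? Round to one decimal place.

Minor second: 12.3 × 1.067⁴ = 15.943pt
Major second: 12.3 × 1.125⁴ = 19.702pt
Difference: 19.702 − 15.943 = 3.759pt

3.8pt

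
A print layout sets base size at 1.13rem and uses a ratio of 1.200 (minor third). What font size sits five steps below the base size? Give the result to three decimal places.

0.454rem

Each step on a modular scale multiplies by the ratio, so the size n steps from the base is base × ratioⁿ.
1.13 ÷ 1.200⁵ = 1.13 ÷ 2.48832 ≈ 0.454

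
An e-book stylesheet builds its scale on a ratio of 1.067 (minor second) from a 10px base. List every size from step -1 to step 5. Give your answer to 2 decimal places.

Step -1: 10.0 ÷ 1.067 = 9.37
Step 0: 10px
Step 1: 10.0 × 1.067 = 10.67
Step 2: 10.0 × 1.067² = 11.38
Step 3: 10.0 × 1.067³ = 12.15
Step 4: 10.0 × 1.067⁴ = 12.96
Step 5: 10.0 × 1.067⁵ = 13.83

9.37px, 10.00px, 10.67px, 11.38px, 12.15px, 12.96px, 13.83px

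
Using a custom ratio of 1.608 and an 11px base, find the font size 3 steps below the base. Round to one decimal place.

2.6px

11.0 ÷ 1.608³ = 11.0 ÷ 4.15775 ≈ 2.65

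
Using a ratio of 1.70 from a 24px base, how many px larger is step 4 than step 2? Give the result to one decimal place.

Step 2: 24.0 × 1.70² = 69.360px
Step 4: 24.0 × 1.70⁴ = 200.450px
Difference: 200.450 − 69.360 = 131.090px

131.1px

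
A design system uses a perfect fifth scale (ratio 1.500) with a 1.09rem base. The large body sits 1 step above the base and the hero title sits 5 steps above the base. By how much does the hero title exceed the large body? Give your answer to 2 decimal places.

6.64rem

Step 1: 1.09 × 1.500 = 1.6350rem
Step 5: 1.09 × 1.500⁵ = 8.2772rem
Difference: 8.2772 − 1.6350 = 6.6422rem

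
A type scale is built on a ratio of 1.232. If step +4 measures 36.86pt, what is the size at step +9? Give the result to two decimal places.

The gap is 9 − (4) = 5 steps, so the factor is 1.232^5.
36.86 × 1.232⁵ = 36.86 × 2.83827 ≈ 104.619

104.62pt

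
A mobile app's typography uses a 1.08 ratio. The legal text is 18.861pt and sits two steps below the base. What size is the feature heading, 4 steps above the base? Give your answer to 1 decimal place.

18.861 × 1.08⁶ = 18.861 × 1.58687 ≈ 29.930

29.9pt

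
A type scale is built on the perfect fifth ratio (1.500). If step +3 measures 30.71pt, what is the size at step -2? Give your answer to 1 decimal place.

4.0pt

The gap is -2 − (3) = -5 steps, so the factor is 1.500^-5.
30.71 ÷ 1.500⁵ = 30.71 ÷ 7.59375 ≈ 4.044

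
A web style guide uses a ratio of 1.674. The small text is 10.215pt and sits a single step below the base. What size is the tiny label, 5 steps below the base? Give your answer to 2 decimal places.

1.30pt

10.215 ÷ 1.674⁴ = 10.215 ÷ 7.85275 ≈ 1.301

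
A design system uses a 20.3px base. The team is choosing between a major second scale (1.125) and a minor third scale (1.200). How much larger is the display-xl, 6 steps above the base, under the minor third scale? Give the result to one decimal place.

Major second: 20.3 × 1.125⁶ = 41.154px
Minor third: 20.3 × 1.200⁶ = 60.615px
Difference: 60.615 − 41.154 = 19.461px

19.5px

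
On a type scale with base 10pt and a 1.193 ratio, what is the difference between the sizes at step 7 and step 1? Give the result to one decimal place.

Step 1: 10.0 × 1.193 = 11.930pt
Step 7: 10.0 × 1.193⁷ = 34.394pt
Difference: 34.394 − 11.930 = 22.464pt

22.5pt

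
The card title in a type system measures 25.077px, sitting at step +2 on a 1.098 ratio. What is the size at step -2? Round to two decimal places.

17.25px

Moving from step +2 to step -2 is 4 steps down, so divide by r⁴.
25.077 ÷ 1.098⁴ = 25.077 ÷ 1.45348 ≈ 17.253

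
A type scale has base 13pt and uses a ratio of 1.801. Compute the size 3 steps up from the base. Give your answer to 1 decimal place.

Each step on a modular scale multiplies by the ratio, so the size n steps from the base is base × ratioⁿ.
13.0 × 1.801³ = 13.0 × 5.84173 ≈ 75.94

75.9pt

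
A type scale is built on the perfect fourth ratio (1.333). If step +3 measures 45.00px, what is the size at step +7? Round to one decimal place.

45.00 × 1.333⁴ = 45.00 × 3.15733 ≈ 142.080

142.1px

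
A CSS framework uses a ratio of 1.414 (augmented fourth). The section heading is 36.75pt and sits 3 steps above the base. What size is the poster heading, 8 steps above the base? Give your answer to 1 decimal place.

36.75 × 1.414⁵ = 36.75 × 5.65258 ≈ 207.732

207.7pt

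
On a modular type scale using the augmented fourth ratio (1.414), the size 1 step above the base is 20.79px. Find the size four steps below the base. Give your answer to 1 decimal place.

The gap is -4 − (1) = -5 steps, so the factor is 1.414^-5.
20.79 ÷ 1.414⁵ = 20.79 ÷ 5.65258 ≈ 3.678

3.7px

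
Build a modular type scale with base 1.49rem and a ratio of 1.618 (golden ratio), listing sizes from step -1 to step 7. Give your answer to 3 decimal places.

Step -1: 1.49 ÷ 1.618 = 0.921
Step 0: 1.49rem
Step 1: 1.49 × 1.618 = 2.411
Step 2: 1.49 × 1.618² = 3.901
Step 3: 1.49 × 1.618³ = 6.311
Step 4: 1.49 × 1.618⁴ = 10.212
Step 5: 1.49 × 1.618⁵ = 16.523
Step 6: 1.49 × 1.618⁶ = 26.734
Step 7: 1.49 × 1.618⁷ = 43.255

0.921rem, 1.490rem, 2.411rem, 3.901rem, 6.311rem, 10.212rem, 16.523rem, 26.734rem, 43.255rem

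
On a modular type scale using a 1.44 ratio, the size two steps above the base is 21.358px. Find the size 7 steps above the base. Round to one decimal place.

132.2px

21.358 × 1.44⁵ = 21.358 × 6.19174 ≈ 132.243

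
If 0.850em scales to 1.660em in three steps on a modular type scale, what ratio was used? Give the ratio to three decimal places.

r³ = 1.660 / 0.850, so r = (1.660/0.850)^(1/3).
r = 1.9529^(1/3) ≈ 1.2500

1.250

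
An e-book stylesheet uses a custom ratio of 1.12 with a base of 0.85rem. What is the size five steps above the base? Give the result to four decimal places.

1.4980rem

A modular type scale is a geometric sequence: sizeₙ = base × rⁿ.
0.85 × 1.12⁵ = 0.85 × 1.76234 ≈ 1.4980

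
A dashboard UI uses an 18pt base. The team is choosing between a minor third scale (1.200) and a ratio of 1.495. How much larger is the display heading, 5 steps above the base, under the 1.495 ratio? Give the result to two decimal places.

Minor third: 18.0 × 1.200⁵ = 44.7898pt
At 1.495: 18.0 × 1.495⁵ = 134.4245pt
Difference: 134.4245 − 44.7898 = 89.6347pt

89.63pt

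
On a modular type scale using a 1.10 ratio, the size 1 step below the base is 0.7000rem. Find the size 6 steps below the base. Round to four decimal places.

0.4346rem

Moving from step -1 to step -6 is 5 steps down, so divide by r⁵.
0.7000 ÷ 1.10⁵ = 0.7000 ÷ 1.61051 ≈ 0.4346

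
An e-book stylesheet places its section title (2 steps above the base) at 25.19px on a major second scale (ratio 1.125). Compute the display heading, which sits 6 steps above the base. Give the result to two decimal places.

25.19 × 1.125⁴ = 25.19 × 1.60181 ≈ 40.350

40.35px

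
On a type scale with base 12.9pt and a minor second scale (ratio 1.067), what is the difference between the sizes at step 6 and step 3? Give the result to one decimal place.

3.4pt

Step 3: 12.9 × 1.067³ = 15.671pt
Step 6: 12.9 × 1.067⁶ = 19.036pt
Difference: 19.036 − 15.671 = 3.365pt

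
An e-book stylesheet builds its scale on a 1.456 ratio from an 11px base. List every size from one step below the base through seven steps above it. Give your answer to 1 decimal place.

7.6px, 11.0px, 16.0px, 23.3px, 34.0px, 49.4px, 72.0px, 104.8px, 152.6px

Step -1: 11.0 ÷ 1.456 = 7.6
Step 0: 11px
Step 1: 11.0 × 1.456 = 16.0
Step 2: 11.0 × 1.456² = 23.3
Step 3: 11.0 × 1.456³ = 34.0
Step 4: 11.0 × 1.456⁴ = 49.4
Step 5: 11.0 × 1.456⁵ = 72.0
Step 6: 11.0 × 1.456⁶ = 104.8
Step 7: 11.0 × 1.456⁷ = 152.6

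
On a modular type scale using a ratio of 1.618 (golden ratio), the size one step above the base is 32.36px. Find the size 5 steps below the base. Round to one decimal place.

The gap is -5 − (1) = -6 steps, so the factor is 1.618^-6.
32.36 ÷ 1.618⁶ = 32.36 ÷ 17.94201 ≈ 1.804

1.8px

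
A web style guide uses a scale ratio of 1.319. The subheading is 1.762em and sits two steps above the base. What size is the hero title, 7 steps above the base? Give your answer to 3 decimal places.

7.034em

Moving from step +2 to step +7 is 5 steps up, so multiply by r⁵.
1.762 × 1.319⁵ = 1.762 × 3.99231 ≈ 7.034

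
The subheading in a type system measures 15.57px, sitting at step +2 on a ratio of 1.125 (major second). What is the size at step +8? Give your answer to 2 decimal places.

The gap is 8 − (2) = 6 steps, so the factor is 1.125^6.
15.57 × 1.125⁶ = 15.57 × 2.02729 ≈ 31.565

31.56px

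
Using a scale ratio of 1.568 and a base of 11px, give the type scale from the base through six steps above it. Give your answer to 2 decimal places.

Step 0: 11px
Step 1: 11.0 × 1.568 = 17.25
Step 2: 11.0 × 1.568² = 27.04
Step 3: 11.0 × 1.568³ = 42.41
Step 4: 11.0 × 1.568⁴ = 66.49
Step 5: 11.0 × 1.568⁵ = 104.26
Step 6: 11.0 × 1.568⁶ = 163.48

11.00px, 17.25px, 27.04px, 42.41px, 66.49px, 104.26px, 163.48px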